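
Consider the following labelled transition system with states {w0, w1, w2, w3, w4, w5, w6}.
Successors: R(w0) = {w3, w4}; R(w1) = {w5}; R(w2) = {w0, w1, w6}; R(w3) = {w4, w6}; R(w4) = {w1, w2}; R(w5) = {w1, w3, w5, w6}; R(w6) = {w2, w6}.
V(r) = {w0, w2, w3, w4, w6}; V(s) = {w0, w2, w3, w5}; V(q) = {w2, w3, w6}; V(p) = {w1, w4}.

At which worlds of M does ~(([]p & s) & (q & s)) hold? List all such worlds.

Let φ = ~(([]p & s) & (q & s)). Evaluate φ at each world:
  w0 (successors {w3, w4}): φ is true.
  w1 (successors {w5}): φ is true.
  w2 (successors {w0, w1, w6}): φ is true.
  w3 (successors {w4, w6}): φ is true.
  w4 (successors {w1, w2}): φ is true.
  w5 (successors {w1, w3, w5, w6}): φ is true.
  w6 (successors {w2, w6}): φ is true.
For instance, at w1:
  At w1: ([]p & s) & (q & s) is false, so ~(([]p & s) & (q & s)) is true.
    At w1: []p & s is false, q & s is false, so ([]p & s) & (q & s) is false.
      At w1: []p is false, s is false, so []p & s is false.
Satisfying worlds: {w0, w1, w2, w3, w4, w5, w6}

w0, w1, w2, w3, w4, w5, w6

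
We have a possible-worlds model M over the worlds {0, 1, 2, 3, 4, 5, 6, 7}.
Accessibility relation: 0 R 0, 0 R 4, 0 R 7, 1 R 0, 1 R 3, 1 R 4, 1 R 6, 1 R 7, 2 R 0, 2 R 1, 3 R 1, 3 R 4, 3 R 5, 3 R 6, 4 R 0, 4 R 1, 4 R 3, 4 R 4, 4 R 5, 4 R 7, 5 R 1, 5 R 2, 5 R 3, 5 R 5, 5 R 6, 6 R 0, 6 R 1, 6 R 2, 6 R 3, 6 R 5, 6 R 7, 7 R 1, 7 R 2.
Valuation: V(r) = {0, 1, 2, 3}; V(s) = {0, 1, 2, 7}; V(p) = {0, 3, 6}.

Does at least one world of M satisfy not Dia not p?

Let φ = not Dia not p. Evaluate φ at each world:
  0 (successors {0, 4, 7}): φ is false.
  1 (successors {0, 3, 4, 6, 7}): φ is false.
  2 (successors {0, 1}): φ is false.
  3 (successors {1, 4, 5, 6}): φ is false.
  4 (successors {0, 1, 3, 4, 5, 7}): φ is false.
  5 (successors {1, 2, 3, 5, 6}): φ is false.
  6 (successors {0, 1, 2, 3, 5, 7}): φ is false.
  7 (successors {1, 2}): φ is false.
For instance, at 2:
  At 2: Dia not p is true, so not Dia not p is false.
    At 2: Dia not p requires not p at some successor in {0, 1}.
      not p holds at 1, so Dia not p is true at 2.

No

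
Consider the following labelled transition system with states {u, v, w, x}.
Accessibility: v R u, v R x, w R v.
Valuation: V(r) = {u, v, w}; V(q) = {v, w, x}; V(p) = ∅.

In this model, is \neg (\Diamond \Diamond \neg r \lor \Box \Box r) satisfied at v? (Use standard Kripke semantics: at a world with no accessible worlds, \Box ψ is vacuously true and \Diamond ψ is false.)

Recall that \Box ψ holds at a world iff ψ holds at every accessible world, and \Diamond ψ holds iff ψ holds at some accessible world.
At v: \Diamond \Diamond \neg r \lor \Box \Box r is true, so \neg (\Diamond \Diamond \neg r \lor \Box \Box r) is false.
  At v: \Diamond \Diamond \neg r is false, \Box \Box r is true, so \Diamond \Diamond \neg r \lor \Box \Box r is true.
    At v: \Diamond \Diamond \neg r requires \Diamond \neg r at some successor in {u, x}.
      At u: \Diamond \neg r is false.
      At x: \Diamond \neg r is false.
    So \Diamond \Diamond \neg r is false at v.
    At v: \Box \Box r requires \Box r at every successor {u, x}.
      At u: \Box r is true.
      At x: \Box r is true.
    So \Box \Box r is true at v.

No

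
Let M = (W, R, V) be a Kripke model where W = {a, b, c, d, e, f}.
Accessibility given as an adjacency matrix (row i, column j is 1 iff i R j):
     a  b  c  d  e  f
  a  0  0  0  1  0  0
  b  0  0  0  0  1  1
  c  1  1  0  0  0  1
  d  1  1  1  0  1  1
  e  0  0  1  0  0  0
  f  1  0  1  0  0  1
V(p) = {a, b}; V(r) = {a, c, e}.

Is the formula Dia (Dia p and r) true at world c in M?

No

Recall that Dia ψ holds at a world iff ψ holds at some accessible world.
At c: Dia (Dia p and r) requires Dia p and r at some successor in {a, b, f}.
  At a: Dia p and r is false.
  At b: Dia p and r is false.
  At f: Dia p and r is false.
So Dia (Dia p and r) is false at c.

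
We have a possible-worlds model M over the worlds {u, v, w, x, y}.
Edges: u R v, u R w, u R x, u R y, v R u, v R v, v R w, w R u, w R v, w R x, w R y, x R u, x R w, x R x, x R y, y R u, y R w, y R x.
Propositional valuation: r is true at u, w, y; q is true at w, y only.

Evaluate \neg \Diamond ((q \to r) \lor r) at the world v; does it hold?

At v: \Diamond ((q \to r) \lor r) is true, so \neg \Diamond ((q \to r) \lor r) is false.
  At v: \Diamond ((q \to r) \lor r) requires (q \to r) \lor r at some successor in {u, v, w}.
    (q \to r) \lor r holds at u, so \Diamond ((q \to r) \lor r) is true at v.

No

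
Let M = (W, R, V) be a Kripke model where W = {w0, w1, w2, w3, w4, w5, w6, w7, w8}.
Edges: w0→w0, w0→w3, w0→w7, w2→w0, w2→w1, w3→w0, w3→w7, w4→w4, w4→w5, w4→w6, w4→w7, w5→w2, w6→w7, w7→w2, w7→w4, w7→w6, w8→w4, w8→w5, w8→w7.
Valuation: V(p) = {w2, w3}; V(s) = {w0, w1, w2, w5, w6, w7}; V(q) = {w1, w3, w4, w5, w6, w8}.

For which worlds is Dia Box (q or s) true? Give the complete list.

Let φ = Dia Box (q or s). Evaluate φ at each world:
  w0 (successors {w0, w3, w7}): φ is true.
  w1 (successors ∅): φ is false.
  w2 (successors {w0, w1}): φ is true.
  w3 (successors {w0, w7}): φ is true.
  w4 (successors {w4, w5, w6, w7}): φ is true.
  w5 (successors {w2}): φ is true.
  w6 (successors {w7}): φ is true.
  w7 (successors {w2, w4, w6}): φ is true.
  w8 (successors {w4, w5, w7}): φ is true.
For instance, at w4:
  At w4: Dia Box (q or s) requires Box (q or s) at some successor in {w4, w5, w6, w7}.
    Box (q or s) holds at w4, so Dia Box (q or s) is true at w4.
      At w4: Box (q or s) requires q or s at every successor {w4, w5, w6, w7}.
        At w4: q or s is true.
        At w5: q or s is true.
        At w6: q or s is true.
        At w7: q or s is true.
      So Box (q or s) is true at w4.
Satisfying worlds: {w0, w2, w3, w4, w5, w6, w7, w8}

w0, w2, w3, w4, w5, w6, w7, w8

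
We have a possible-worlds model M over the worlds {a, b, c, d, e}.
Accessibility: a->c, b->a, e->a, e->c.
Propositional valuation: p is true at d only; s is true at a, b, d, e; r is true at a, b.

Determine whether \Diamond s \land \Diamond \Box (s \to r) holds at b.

Yes

Recall that \Box ψ holds at a world iff ψ holds at every accessible world, and \Diamond ψ holds iff ψ holds at some accessible world.
At b: \Diamond s is true, \Diamond \Box (s \to r) is true, so \Diamond s \land \Diamond \Box (s \to r) is true.
  At b: \Diamond s requires s at some successor in {a}.
    s holds at a, so \Diamond s is true at b.
  At b: \Diamond \Box (s \to r) requires \Box (s \to r) at some successor in {a}.
    \Box (s \to r) holds at a, so \Diamond \Box (s \to r) is true at b.
      At a: \Box (s \to r) requires s \to r at every successor {c}.
        At c: s \to r is true.
      So \Box (s \to r) is true at a.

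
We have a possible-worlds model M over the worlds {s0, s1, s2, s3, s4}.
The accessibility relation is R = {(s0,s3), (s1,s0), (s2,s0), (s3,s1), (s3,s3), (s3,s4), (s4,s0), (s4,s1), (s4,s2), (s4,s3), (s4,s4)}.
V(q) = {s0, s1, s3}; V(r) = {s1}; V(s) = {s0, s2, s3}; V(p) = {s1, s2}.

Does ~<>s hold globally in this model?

No

Let φ = ~<>s. Evaluate φ at each world:
  s0 (successors {s3}): φ is false.
  s1 (successors {s0}): φ is false.
  s2 (successors {s0}): φ is false.
  s3 (successors {s1, s3, s4}): φ is false.
  s4 (successors {s0, s1, s2, s3, s4}): φ is false.
Detail at s0 (counterexample):
  At s0: <>s is true, so ~<>s is false.
    At s0: <>s requires s at some successor in {s3}.
      s holds at s3, so <>s is true at s0.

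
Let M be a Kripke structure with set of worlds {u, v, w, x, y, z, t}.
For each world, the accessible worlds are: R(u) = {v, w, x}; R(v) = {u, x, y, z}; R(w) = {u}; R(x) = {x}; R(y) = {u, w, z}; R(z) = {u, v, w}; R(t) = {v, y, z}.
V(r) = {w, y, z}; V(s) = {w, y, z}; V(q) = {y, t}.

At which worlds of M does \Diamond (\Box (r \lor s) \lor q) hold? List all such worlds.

v, t

Let φ = \Diamond (\Box (r \lor s) \lor q). Evaluate φ at each world:
  u (successors {v, w, x}): φ is false.
  v (successors {u, x, y, z}): φ is true.
  w (successors {u}): φ is false.
  x (successors {x}): φ is false.
  y (successors {u, w, z}): φ is false.
  z (successors {u, v, w}): φ is false.
  t (successors {v, y, z}): φ is true.
For instance, at y:
  At y: \Diamond (\Box (r \lor s) \lor q) requires \Box (r \lor s) \lor q at some successor in {u, w, z}.
    At u: \Box (r \lor s) \lor q is false.
    At w: \Box (r \lor s) \lor q is false.
    At z: \Box (r \lor s) \lor q is false.
  So \Diamond (\Box (r \lor s) \lor q) is false at y.
Satisfying worlds: {v, t}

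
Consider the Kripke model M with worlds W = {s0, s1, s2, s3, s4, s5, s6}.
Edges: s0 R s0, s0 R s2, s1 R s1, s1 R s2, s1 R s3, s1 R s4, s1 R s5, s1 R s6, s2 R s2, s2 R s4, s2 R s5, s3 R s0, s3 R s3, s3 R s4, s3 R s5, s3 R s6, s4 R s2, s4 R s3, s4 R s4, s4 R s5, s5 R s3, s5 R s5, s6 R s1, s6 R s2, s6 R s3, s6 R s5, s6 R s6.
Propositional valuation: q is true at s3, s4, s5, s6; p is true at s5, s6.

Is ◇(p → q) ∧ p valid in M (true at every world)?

Let φ = ◇(p → q) ∧ p. Evaluate φ at each world:
  s0 (successors {s0, s2}): φ is false.
  s1 (successors {s1, s2, s3, s4, s5, s6}): φ is false.
  s2 (successors {s2, s4, s5}): φ is false.
  s3 (successors {s0, s3, s4, s5, s6}): φ is false.
  s4 (successors {s2, s3, s4, s5}): φ is false.
  s5 (successors {s3, s5}): φ is true.
  s6 (successors {s1, s2, s3, s5, s6}): φ is true.
Detail at s0 (counterexample):
  At s0: ◇(p → q) is true, p is false, so ◇(p → q) ∧ p is false.
    At s0: ◇(p → q) requires p → q at some successor in {s0, s2}.
      p → q holds at s0, so ◇(p → q) is true at s0.

No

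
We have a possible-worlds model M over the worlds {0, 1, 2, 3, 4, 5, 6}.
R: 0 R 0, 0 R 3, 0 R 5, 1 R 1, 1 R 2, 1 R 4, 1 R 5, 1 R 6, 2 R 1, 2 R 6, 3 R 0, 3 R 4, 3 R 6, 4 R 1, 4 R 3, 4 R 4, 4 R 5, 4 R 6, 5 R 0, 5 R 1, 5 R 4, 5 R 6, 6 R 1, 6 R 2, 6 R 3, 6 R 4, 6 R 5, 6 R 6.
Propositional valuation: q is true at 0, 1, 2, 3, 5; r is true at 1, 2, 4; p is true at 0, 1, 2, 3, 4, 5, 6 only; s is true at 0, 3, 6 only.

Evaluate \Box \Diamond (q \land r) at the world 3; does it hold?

At 3: \Box \Diamond (q \land r) requires \Diamond (q \land r) at every successor {0, 4, 6}.
  \Diamond (q \land r) fails at 0, so \Box \Diamond (q \land r) is false at 3.
    At 0: \Diamond (q \land r) requires q \land r at some successor in {0, 3, 5}.
      At 0: q \land r is false.
      At 3: q \land r is false.
      At 5: q \land r is false.
    So \Diamond (q \land r) is false at 0.

No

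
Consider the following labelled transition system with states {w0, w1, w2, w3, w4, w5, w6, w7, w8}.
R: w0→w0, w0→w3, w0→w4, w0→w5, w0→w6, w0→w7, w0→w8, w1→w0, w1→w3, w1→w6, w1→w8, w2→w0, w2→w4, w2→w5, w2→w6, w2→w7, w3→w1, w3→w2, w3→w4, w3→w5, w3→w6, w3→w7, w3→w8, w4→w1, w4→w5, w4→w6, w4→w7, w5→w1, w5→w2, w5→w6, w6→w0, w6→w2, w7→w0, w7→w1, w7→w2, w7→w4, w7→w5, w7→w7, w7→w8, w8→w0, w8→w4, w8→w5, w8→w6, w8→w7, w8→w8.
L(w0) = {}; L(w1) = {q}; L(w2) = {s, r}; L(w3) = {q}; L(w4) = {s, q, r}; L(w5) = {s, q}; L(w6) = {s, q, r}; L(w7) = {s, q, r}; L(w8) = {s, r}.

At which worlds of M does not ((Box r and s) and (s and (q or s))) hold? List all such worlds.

Let φ = not ((Box r and s) and (s and (q or s))). Evaluate φ at each world:
  w0 (successors {w0, w3, w4, w5, w6, w7, w8}): φ is true.
  w1 (successors {w0, w3, w6, w8}): φ is true.
  w2 (successors {w0, w4, w5, w6, w7}): φ is true.
  w3 (successors {w1, w2, w4, w5, w6, w7, w8}): φ is true.
  w4 (successors {w1, w5, w6, w7}): φ is true.
  w5 (successors {w1, w2, w6}): φ is true.
  w6 (successors {w0, w2}): φ is true.
  w7 (successors {w0, w1, w2, w4, w5, w7, w8}): φ is true.
  w8 (successors {w0, w4, w5, w6, w7, w8}): φ is true.
For instance, at w6:
  At w6: (Box r and s) and (s and (q or s)) is false, so not ((Box r and s) and (s and (q or s))) is true.
    At w6: Box r and s is false, s and (q or s) is true, so (Box r and s) and (s and (q or s)) is false.
      At w6: Box r is false, s is true, so Box r and s is false.
Satisfying worlds: {w0, w1, w2, w3, w4, w5, w6, w7, w8}

w0, w1, w2, w3, w4, w5, w6, w7, w8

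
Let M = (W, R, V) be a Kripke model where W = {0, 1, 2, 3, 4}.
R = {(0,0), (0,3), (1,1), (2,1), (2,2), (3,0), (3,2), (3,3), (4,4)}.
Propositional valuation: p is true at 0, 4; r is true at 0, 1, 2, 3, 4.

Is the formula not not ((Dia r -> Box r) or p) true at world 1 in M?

Recall that Box ψ holds at a world iff ψ holds at every accessible world, and Dia ψ holds iff ψ holds at some accessible world.
At 1: not ((Dia r -> Box r) or p) is false, so not not ((Dia r -> Box r) or p) is true.
  At 1: (Dia r -> Box r) or p is true, so not ((Dia r -> Box r) or p) is false.
    At 1: Dia r -> Box r is true, p is false, so (Dia r -> Box r) or p is true.
      At 1: Dia r is true, Box r is true, so Dia r -> Box r is true.

Yes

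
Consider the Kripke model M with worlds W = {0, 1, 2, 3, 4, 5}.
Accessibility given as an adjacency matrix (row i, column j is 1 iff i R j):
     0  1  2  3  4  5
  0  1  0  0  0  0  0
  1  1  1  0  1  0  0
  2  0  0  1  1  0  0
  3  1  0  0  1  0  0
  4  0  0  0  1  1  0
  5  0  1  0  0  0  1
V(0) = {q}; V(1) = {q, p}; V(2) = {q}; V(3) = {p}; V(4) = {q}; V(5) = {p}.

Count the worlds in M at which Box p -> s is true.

5

Recall that Box ψ holds at a world iff ψ holds at every accessible world, and Dia ψ holds iff ψ holds at some accessible world.
Let φ = Box p -> s. Evaluate φ at each world:
  0 (successors {0}): φ is true.
  1 (successors {0, 1, 3}): φ is true.
  2 (successors {2, 3}): φ is true.
  3 (successors {0, 3}): φ is true.
  4 (successors {3, 4}): φ is true.
  5 (successors {1, 5}): φ is false.
For instance, at 5:
  At 5: Box p is true, s is false, so Box p -> s is false.
    At 5: Box p requires p at every successor {1, 5}.
      At 1: p is true.
      At 5: p is true.
    So Box p is true at 5.
Satisfying worlds: {0, 1, 2, 3, 4}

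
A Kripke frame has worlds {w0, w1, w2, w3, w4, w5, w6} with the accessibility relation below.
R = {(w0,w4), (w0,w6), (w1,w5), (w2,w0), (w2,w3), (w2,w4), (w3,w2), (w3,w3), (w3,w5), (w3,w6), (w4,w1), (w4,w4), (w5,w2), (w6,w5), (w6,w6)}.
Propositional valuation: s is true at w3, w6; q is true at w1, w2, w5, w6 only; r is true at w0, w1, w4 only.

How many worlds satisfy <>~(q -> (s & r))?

Let φ = <>~(q -> (s & r)). Evaluate φ at each world:
  w0 (successors {w4, w6}): φ is true.
  w1 (successors {w5}): φ is true.
  w2 (successors {w0, w3, w4}): φ is false.
  w3 (successors {w2, w3, w5, w6}): φ is true.
  w4 (successors {w1, w4}): φ is true.
  w5 (successors {w2}): φ is true.
  w6 (successors {w5, w6}): φ is true.
For instance, at w6:
  At w6: <>~(q -> (s & r)) requires ~(q -> (s & r)) at some successor in {w5, w6}.
    ~(q -> (s & r)) holds at w5, so <>~(q -> (s & r)) is true at w6.
Satisfying worlds: {w0, w1, w3, w4, w5, w6}

6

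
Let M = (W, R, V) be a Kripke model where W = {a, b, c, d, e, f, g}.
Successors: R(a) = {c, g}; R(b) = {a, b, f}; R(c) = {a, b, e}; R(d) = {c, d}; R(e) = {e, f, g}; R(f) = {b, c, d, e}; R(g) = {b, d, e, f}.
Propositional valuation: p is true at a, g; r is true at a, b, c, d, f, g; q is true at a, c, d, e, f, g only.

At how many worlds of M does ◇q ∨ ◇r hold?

7

Let φ = ◇q ∨ ◇r. Evaluate φ at each world:
  a (successors {c, g}): φ is true.
  b (successors {a, b, f}): φ is true.
  c (successors {a, b, e}): φ is true.
  d (successors {c, d}): φ is true.
  e (successors {e, f, g}): φ is true.
  f (successors {b, c, d, e}): φ is true.
  g (successors {b, d, e, f}): φ is true.
For instance, at a:
  At a: ◇q is true, ◇r is true, so ◇q ∨ ◇r is true.
    At a: ◇q requires q at some successor in {c, g}.
      q holds at c, so ◇q is true at a.
    At a: ◇r requires r at some successor in {c, g}.
      r holds at c, so ◇r is true at a.
Satisfying worlds: {a, b, c, d, e, f, g}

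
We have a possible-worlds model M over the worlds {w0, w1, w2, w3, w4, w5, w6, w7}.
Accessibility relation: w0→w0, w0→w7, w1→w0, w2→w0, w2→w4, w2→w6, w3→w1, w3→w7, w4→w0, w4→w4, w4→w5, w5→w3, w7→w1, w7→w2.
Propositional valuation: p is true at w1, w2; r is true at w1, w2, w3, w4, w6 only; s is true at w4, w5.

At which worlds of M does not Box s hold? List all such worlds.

w0, w1, w2, w3, w4, w5, w7

Let φ = not Box s. Evaluate φ at each world:
  w0 (successors {w0, w7}): φ is true.
  w1 (successors {w0}): φ is true.
  w2 (successors {w0, w4, w6}): φ is true.
  w3 (successors {w1, w7}): φ is true.
  w4 (successors {w0, w4, w5}): φ is true.
  w5 (successors {w3}): φ is true.
  w6 (successors ∅): φ is false.
  w7 (successors {w1, w2}): φ is true.
For instance, at w3:
  At w3: Box s is false, so not Box s is true.
    At w3: Box s requires s at every successor {w1, w7}.
      s fails at w1, so Box s is false at w3.
Satisfying worlds: {w0, w1, w2, w3, w4, w5, w7}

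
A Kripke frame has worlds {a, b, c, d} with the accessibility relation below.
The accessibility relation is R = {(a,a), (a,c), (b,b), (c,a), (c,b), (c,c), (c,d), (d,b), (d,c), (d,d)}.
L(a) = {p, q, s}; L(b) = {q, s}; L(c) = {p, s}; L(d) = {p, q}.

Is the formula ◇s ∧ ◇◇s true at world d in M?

Yes

At d: ◇s is true, ◇◇s is true, so ◇s ∧ ◇◇s is true.
  At d: ◇s requires s at some successor in {b, c, d}.
    s holds at b, so ◇s is true at d.
  At d: ◇◇s requires ◇s at some successor in {b, c, d}.
    ◇s holds at b, so ◇◇s is true at d.
      At b: ◇s requires s at some successor in {b}.
        s holds at b, so ◇s is true at b.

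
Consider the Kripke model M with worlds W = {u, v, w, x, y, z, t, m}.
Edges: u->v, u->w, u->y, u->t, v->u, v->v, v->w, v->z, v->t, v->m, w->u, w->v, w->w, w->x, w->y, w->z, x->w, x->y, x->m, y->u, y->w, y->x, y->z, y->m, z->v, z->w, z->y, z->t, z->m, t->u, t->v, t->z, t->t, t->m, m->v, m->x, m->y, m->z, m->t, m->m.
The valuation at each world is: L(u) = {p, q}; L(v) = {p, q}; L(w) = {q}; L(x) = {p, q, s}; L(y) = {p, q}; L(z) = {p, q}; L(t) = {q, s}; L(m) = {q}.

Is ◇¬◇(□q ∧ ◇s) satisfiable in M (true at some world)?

No

Let φ = ◇¬◇(□q ∧ ◇s). Evaluate φ at each world:
  u (successors {v, w, y, t}): φ is false.
  v (successors {u, v, w, z, t, m}): φ is false.
  w (successors {u, v, w, x, y, z}): φ is false.
  x (successors {w, y, m}): φ is false.
  y (successors {u, w, x, z, m}): φ is false.
  z (successors {v, w, y, t, m}): φ is false.
  t (successors {u, v, z, t, m}): φ is false.
  m (successors {v, x, y, z, t, m}): φ is false.
For instance, at u:
  At u: ◇¬◇(□q ∧ ◇s) requires ¬◇(□q ∧ ◇s) at some successor in {v, w, y, t}.
    At v: ¬◇(□q ∧ ◇s) is false.
    At w: ¬◇(□q ∧ ◇s) is false.
    At y: ¬◇(□q ∧ ◇s) is false.
    At t: ¬◇(□q ∧ ◇s) is false.
  So ◇¬◇(□q ∧ ◇s) is false at u.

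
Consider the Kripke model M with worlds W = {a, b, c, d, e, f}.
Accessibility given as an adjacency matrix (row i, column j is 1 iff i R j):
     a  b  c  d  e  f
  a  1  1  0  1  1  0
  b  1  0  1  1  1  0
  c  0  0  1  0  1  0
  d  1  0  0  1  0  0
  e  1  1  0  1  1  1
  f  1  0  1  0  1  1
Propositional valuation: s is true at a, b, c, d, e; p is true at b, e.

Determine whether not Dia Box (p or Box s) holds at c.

No

Recall that Box ψ holds at a world iff ψ holds at every accessible world, and Dia ψ holds iff ψ holds at some accessible world.
At c: Dia Box (p or Box s) is true, so not Dia Box (p or Box s) is false.
  At c: Dia Box (p or Box s) requires Box (p or Box s) at some successor in {c, e}.
    Box (p or Box s) holds at c, so Dia Box (p or Box s) is true at c.
      At c: Box (p or Box s) requires p or Box s at every successor {c, e}.
        At c: p or Box s is true.
        At e: p or Box s is true.
      So Box (p or Box s) is true at c.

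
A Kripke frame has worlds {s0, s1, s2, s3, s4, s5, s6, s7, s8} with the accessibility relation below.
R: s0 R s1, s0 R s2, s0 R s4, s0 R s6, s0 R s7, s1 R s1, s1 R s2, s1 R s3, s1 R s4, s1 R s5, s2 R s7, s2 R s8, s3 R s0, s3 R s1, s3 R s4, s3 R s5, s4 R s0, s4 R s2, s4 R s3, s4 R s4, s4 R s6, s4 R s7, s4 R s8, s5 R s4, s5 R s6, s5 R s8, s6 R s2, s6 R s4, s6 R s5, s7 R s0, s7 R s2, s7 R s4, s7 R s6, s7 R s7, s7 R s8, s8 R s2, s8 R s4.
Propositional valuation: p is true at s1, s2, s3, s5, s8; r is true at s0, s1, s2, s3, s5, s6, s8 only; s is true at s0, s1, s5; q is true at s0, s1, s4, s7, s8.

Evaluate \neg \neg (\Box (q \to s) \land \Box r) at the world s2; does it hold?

At s2: \neg (\Box (q \to s) \land \Box r) is true, so \neg \neg (\Box (q \to s) \land \Box r) is false.
  At s2: \Box (q \to s) \land \Box r is false, so \neg (\Box (q \to s) \land \Box r) is true.
    At s2: \Box (q \to s) is false, \Box r is false, so \Box (q \to s) \land \Box r is false.
      At s2: \Box (q \to s) requires q \to s at every successor {s7, s8}.
        q \to s fails at s7, so \Box (q \to s) is false at s2.
      At s2: \Box r requires r at every successor {s7, s8}.
        r fails at s7, so \Box r is false at s2.

No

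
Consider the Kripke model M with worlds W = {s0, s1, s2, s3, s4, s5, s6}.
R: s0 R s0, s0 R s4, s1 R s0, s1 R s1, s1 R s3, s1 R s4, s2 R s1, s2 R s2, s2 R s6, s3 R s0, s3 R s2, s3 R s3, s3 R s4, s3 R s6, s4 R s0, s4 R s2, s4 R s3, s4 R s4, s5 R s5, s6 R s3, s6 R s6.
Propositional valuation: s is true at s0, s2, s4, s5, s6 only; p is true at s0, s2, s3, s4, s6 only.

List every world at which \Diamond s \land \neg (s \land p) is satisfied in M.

Recall that \Diamond ψ holds at a world iff ψ holds at some accessible world.
Let φ = \Diamond s \land \neg (s \land p). Evaluate φ at each world:
  s0 (successors {s0, s4}): φ is false.
  s1 (successors {s0, s1, s3, s4}): φ is true.
  s2 (successors {s1, s2, s6}): φ is false.
  s3 (successors {s0, s2, s3, s4, s6}): φ is true.
  s4 (successors {s0, s2, s3, s4}): φ is false.
  s5 (successors {s5}): φ is true.
  s6 (successors {s3, s6}): φ is false.
For instance, at s3:
  At s3: \Diamond s is true, \neg (s \land p) is true, so \Diamond s \land \neg (s \land p) is true.
    At s3: \Diamond s requires s at some successor in {s0, s2, s3, s4, s6}.
      s holds at s0, so \Diamond s is true at s3.
Satisfying worlds: {s1, s3, s5}

s1, s3, s5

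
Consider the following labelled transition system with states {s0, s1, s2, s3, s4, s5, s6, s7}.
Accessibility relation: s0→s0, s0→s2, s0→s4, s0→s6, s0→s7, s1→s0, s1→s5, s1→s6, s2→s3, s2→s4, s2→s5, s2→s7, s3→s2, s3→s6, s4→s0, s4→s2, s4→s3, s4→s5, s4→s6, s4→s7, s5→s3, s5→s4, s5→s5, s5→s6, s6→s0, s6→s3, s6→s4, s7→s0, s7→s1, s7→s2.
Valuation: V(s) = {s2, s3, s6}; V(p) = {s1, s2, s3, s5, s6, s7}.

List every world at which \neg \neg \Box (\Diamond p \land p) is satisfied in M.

Recall that \Box ψ holds at a world iff ψ holds at every accessible world, and \Diamond ψ holds iff ψ holds at some accessible world.
Let φ = \neg \neg \Box (\Diamond p \land p). Evaluate φ at each world:
  s0 (successors {s0, s2, s4, s6, s7}): φ is false.
  s1 (successors {s0, s5, s6}): φ is false.
  s2 (successors {s3, s4, s5, s7}): φ is false.
  s3 (successors {s2, s6}): φ is true.
  s4 (successors {s0, s2, s3, s5, s6, s7}): φ is false.
  s5 (successors {s3, s4, s5, s6}): φ is false.
  s6 (successors {s0, s3, s4}): φ is false.
  s7 (successors {s0, s1, s2}): φ is false.
For instance, at s2:
  At s2: \neg \Box (\Diamond p \land p) is true, so \neg \neg \Box (\Diamond p \land p) is false.
    At s2: \Box (\Diamond p \land p) is false, so \neg \Box (\Diamond p \land p) is true.
      At s2: \Box (\Diamond p \land p) requires \Diamond p \land p at every successor {s3, s4, s5, s7}.
        \Diamond p \land p fails at s4, so \Box (\Diamond p \land p) is false at s2.
Satisfying worlds: {s3}

s3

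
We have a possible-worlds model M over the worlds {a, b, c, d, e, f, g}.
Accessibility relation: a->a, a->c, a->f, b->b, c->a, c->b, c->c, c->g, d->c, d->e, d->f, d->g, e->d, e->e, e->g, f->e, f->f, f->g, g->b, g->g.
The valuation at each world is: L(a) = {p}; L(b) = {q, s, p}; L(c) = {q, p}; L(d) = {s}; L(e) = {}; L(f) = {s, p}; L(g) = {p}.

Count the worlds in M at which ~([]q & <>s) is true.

6

Recall that []ψ holds at a world iff ψ holds at every accessible world, and <>ψ holds iff ψ holds at some accessible world.
Let φ = ~([]q & <>s). Evaluate φ at each world:
  a (successors {a, c, f}): φ is true.
  b (successors {b}): φ is false.
  c (successors {a, b, c, g}): φ is true.
  d (successors {c, e, f, g}): φ is true.
  e (successors {d, e, g}): φ is true.
  f (successors {e, f, g}): φ is true.
  g (successors {b, g}): φ is true.
For instance, at e:
  At e: []q & <>s is false, so ~([]q & <>s) is true.
    At e: []q is false, <>s is true, so []q & <>s is false.
      At e: []q requires q at every successor {d, e, g}.
        q fails at d, so []q is false at e.
      At e: <>s requires s at some successor in {d, e, g}.
        s holds at d, so <>s is true at e.
Satisfying worlds: {a, c, d, e, f, g}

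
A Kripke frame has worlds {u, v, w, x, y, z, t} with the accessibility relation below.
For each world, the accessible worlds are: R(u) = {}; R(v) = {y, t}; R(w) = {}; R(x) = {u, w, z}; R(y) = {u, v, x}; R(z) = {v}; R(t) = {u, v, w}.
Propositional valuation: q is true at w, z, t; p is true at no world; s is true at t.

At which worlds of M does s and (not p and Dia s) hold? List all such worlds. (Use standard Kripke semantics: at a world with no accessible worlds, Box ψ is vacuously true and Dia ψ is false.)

none

Recall that Dia ψ holds at a world iff ψ holds at some accessible world.
Let φ = s and (not p and Dia s). Evaluate φ at each world:
  u (successors ∅): φ is false.
  v (successors {y, t}): φ is false.
  w (successors ∅): φ is false.
  x (successors {u, w, z}): φ is false.
  y (successors {u, v, x}): φ is false.
  z (successors {v}): φ is false.
  t (successors {u, v, w}): φ is false.
For instance, at z:
  At z: s is false, not p and Dia s is false, so s and (not p and Dia s) is false.
    At z: not p is true, Dia s is false, so not p and Dia s is false.
      At z: Dia s requires s at some successor in {v}.
        At v: s is false.
      So Dia s is false at z.
Satisfying worlds: none.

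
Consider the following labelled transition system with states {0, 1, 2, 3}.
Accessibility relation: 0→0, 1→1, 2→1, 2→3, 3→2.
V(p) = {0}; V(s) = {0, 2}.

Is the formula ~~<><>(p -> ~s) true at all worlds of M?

Recall that <>ψ holds at a world iff ψ holds at some accessible world.
Let φ = ~~<><>(p -> ~s). Evaluate φ at each world:
  0 (successors {0}): φ is false.
  1 (successors {1}): φ is true.
  2 (successors {1, 3}): φ is true.
  3 (successors {2}): φ is true.
Detail at 0 (counterexample):
  At 0: ~<><>(p -> ~s) is true, so ~~<><>(p -> ~s) is false.
    At 0: <><>(p -> ~s) is false, so ~<><>(p -> ~s) is true.
      At 0: <><>(p -> ~s) requires <>(p -> ~s) at some successor in {0}.
        At 0: <>(p -> ~s) is false.
      So <><>(p -> ~s) is false at 0.

No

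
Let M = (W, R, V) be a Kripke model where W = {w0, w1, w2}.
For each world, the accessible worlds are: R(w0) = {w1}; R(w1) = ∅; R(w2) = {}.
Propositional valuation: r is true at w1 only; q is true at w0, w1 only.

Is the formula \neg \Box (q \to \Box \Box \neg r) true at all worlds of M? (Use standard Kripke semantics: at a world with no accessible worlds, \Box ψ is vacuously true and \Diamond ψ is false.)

Let φ = \neg \Box (q \to \Box \Box \neg r). Evaluate φ at each world:
  w0 (successors {w1}): φ is false.
  w1 (successors ∅): φ is false.
  w2 (successors ∅): φ is false.
Detail at w0 (counterexample):
  At w0: \Box (q \to \Box \Box \neg r) is true, so \neg \Box (q \to \Box \Box \neg r) is false.
    At w0: \Box (q \to \Box \Box \neg r) requires q \to \Box \Box \neg r at every successor {w1}.
      At w1: q \to \Box \Box \neg r is true.
    So \Box (q \to \Box \Box \neg r) is true at w0.

No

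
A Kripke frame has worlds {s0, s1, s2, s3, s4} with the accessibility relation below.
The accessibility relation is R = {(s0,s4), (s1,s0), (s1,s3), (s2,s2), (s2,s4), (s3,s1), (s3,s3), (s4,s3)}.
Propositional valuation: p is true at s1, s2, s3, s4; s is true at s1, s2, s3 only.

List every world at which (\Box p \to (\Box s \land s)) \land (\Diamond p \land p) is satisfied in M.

Let φ = (\Box p \to (\Box s \land s)) \land (\Diamond p \land p). Evaluate φ at each world:
  s0 (successors {s4}): φ is false.
  s1 (successors {s0, s3}): φ is true.
  s2 (successors {s2, s4}): φ is false.
  s3 (successors {s1, s3}): φ is true.
  s4 (successors {s3}): φ is false.
For instance, at s1:
  At s1: \Box p \to (\Box s \land s) is true, \Diamond p \land p is true, so (\Box p \to (\Box s \land s)) \land (\Diamond p \land p) is true.
    At s1: \Box p is false, \Box s \land s is false, so \Box p \to (\Box s \land s) is true.
      At s1: \Box p requires p at every successor {s0, s3}.
        p fails at s0, so \Box p is false at s1.
      At s1: \Box s is false, s is true, so \Box s \land s is false.
    At s1: \Diamond p is true, p is true, so \Diamond p \land p is true.
      At s1: \Diamond p requires p at some successor in {s0, s3}.
        p holds at s3, so \Diamond p is true at s1.
Satisfying worlds: {s1, s3}

s1, s3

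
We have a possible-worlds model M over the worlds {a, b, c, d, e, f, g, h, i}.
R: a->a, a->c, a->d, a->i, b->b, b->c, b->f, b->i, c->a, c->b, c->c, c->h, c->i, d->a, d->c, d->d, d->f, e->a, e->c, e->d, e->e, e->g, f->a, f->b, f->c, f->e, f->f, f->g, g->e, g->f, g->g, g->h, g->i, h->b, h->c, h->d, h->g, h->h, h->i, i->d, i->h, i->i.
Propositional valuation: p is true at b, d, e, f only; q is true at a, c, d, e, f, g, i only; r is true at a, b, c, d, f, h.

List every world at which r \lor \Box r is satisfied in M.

a, b, c, d, f, h

Let φ = r \lor \Box r. Evaluate φ at each world:
  a (successors {a, c, d, i}): φ is true.
  b (successors {b, c, f, i}): φ is true.
  c (successors {a, b, c, h, i}): φ is true.
  d (successors {a, c, d, f}): φ is true.
  e (successors {a, c, d, e, g}): φ is false.
  f (successors {a, b, c, e, f, g}): φ is true.
  g (successors {e, f, g, h, i}): φ is false.
  h (successors {b, c, d, g, h, i}): φ is true.
  i (successors {d, h, i}): φ is false.
For instance, at i:
  At i: r is false, \Box r is false, so r \lor \Box r is false.
    At i: \Box r requires r at every successor {d, h, i}.
      r fails at i, so \Box r is false at i.
Satisfying worlds: {a, b, c, d, f, h}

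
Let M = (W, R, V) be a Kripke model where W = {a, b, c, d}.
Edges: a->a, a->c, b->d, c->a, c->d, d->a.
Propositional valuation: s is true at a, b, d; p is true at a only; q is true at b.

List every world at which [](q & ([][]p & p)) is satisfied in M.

none

Let φ = [](q & ([][]p & p)). Evaluate φ at each world:
  a (successors {a, c}): φ is false.
  b (successors {d}): φ is false.
  c (successors {a, d}): φ is false.
  d (successors {a}): φ is false.
For instance, at b:
  At b: [](q & ([][]p & p)) requires q & ([][]p & p) at every successor {d}.
    q & ([][]p & p) fails at d, so [](q & ([][]p & p)) is false at b.
      At d: q is false, [][]p & p is false, so q & ([][]p & p) is false.
Satisfying worlds: none.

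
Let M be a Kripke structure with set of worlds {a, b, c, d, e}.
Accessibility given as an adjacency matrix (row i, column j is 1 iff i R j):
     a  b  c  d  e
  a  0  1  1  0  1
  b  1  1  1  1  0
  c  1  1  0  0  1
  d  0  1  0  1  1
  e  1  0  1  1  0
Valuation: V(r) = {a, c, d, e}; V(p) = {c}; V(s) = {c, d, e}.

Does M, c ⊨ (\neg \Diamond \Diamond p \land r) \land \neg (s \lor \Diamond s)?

At c: \neg \Diamond \Diamond p \land r is false, \neg (s \lor \Diamond s) is false, so (\neg \Diamond \Diamond p \land r) \land \neg (s \lor \Diamond s) is false.
  At c: \neg \Diamond \Diamond p is false, r is true, so \neg \Diamond \Diamond p \land r is false.
    At c: \Diamond \Diamond p is true, so \neg \Diamond \Diamond p is false.
      At c: \Diamond \Diamond p requires \Diamond p at some successor in {a, b, e}.
        \Diamond p holds at a, so \Diamond \Diamond p is true at c.
  At c: s \lor \Diamond s is true, so \neg (s \lor \Diamond s) is false.
    At c: s is true, \Diamond s is true, so s \lor \Diamond s is true.
      At c: \Diamond s requires s at some successor in {a, b, e}.
        s holds at e, so \Diamond s is true at c.

No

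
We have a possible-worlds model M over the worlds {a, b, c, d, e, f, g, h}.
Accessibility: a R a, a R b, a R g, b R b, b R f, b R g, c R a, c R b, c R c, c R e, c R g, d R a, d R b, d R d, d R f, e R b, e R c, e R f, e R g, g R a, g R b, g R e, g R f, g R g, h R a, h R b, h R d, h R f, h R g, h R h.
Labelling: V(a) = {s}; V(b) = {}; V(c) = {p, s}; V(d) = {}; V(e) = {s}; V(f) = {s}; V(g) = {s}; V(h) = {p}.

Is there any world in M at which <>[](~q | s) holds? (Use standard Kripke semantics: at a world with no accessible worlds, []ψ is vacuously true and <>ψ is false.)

Yes

Let φ = <>[](~q | s). Evaluate φ at each world:
  a (successors {a, b, g}): φ is true.
  b (successors {b, f, g}): φ is true.
  c (successors {a, b, c, e, g}): φ is true.
  d (successors {a, b, d, f}): φ is true.
  e (successors {b, c, f, g}): φ is true.
  f (successors ∅): φ is false.
  g (successors {a, b, e, f, g}): φ is true.
  h (successors {a, b, d, f, g, h}): φ is true.
Detail at a (witness):
  At a: <>[](~q | s) requires [](~q | s) at some successor in {a, b, g}.
    [](~q | s) holds at a, so <>[](~q | s) is true at a.
      At a: [](~q | s) requires ~q | s at every successor {a, b, g}.
        At a: ~q | s is true.
        At b: ~q | s is true.
        At g: ~q | s is true.
      So [](~q | s) is true at a.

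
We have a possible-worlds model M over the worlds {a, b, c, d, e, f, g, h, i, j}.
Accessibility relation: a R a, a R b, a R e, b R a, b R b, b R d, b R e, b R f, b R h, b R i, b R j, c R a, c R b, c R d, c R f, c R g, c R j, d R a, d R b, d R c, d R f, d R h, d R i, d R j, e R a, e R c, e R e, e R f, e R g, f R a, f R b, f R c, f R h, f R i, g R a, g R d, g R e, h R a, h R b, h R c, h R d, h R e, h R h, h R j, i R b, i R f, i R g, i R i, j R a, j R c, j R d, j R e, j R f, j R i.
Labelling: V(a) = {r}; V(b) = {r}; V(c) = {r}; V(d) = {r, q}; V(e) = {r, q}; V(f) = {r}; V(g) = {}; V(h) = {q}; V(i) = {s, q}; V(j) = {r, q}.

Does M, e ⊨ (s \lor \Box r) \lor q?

Yes

At e: s \lor \Box r is false, q is true, so (s \lor \Box r) \lor q is true.
  At e: s is false, \Box r is false, so s \lor \Box r is false.
    At e: \Box r requires r at every successor {a, c, e, f, g}.
      r fails at g, so \Box r is false at e.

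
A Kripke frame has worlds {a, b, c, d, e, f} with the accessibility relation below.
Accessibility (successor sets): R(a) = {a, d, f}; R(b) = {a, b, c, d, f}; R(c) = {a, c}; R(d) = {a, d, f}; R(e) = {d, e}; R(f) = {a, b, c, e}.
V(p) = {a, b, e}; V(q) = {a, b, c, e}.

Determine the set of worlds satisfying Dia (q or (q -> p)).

a, b, c, d, e, f

Let φ = Dia (q or (q -> p)). Evaluate φ at each world:
  a (successors {a, d, f}): φ is true.
  b (successors {a, b, c, d, f}): φ is true.
  c (successors {a, c}): φ is true.
  d (successors {a, d, f}): φ is true.
  e (successors {d, e}): φ is true.
  f (successors {a, b, c, e}): φ is true.
For instance, at d:
  At d: Dia (q or (q -> p)) requires q or (q -> p) at some successor in {a, d, f}.
    q or (q -> p) holds at a, so Dia (q or (q -> p)) is true at d.
Satisfying worlds: {a, b, c, d, e, f}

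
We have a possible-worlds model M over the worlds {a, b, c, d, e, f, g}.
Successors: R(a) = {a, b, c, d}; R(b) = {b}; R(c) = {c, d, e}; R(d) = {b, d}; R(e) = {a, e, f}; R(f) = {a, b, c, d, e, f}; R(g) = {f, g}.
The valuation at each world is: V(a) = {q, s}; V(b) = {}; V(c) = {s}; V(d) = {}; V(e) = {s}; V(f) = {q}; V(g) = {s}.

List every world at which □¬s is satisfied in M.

b, d

Let φ = □¬s. Evaluate φ at each world:
  a (successors {a, b, c, d}): φ is false.
  b (successors {b}): φ is true.
  c (successors {c, d, e}): φ is false.
  d (successors {b, d}): φ is true.
  e (successors {a, e, f}): φ is false.
  f (successors {a, b, c, d, e, f}): φ is false.
  g (successors {f, g}): φ is false.
For instance, at d:
  At d: □¬s requires ¬s at every successor {b, d}.
    At b: ¬s is true.
    At d: ¬s is true.
  So □¬s is true at d.
Satisfying worlds: {b, d}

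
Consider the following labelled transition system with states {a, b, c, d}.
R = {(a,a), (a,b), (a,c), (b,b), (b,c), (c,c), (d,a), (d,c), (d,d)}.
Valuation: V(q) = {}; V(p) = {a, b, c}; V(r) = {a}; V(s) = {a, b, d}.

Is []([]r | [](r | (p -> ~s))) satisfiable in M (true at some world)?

Let φ = []([]r | [](r | (p -> ~s))). Evaluate φ at each world:
  a (successors {a, b, c}): φ is false.
  b (successors {b, c}): φ is false.
  c (successors {c}): φ is true.
  d (successors {a, c, d}): φ is false.
Detail at c (witness):
  At c: []([]r | [](r | (p -> ~s))) requires []r | [](r | (p -> ~s)) at every successor {c}.
      At c: []r is false, [](r | (p -> ~s)) is true, so []r | [](r | (p -> ~s)) is true.
  So []([]r | [](r | (p -> ~s))) is true at c.

Yes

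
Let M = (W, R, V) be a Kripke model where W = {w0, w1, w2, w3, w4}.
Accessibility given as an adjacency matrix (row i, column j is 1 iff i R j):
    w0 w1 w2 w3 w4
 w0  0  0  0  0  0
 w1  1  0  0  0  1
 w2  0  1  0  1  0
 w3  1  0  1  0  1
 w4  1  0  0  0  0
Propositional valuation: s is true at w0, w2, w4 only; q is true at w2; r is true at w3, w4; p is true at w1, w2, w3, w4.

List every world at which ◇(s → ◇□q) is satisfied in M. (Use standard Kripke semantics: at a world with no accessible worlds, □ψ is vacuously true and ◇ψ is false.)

Recall that □ψ holds at a world iff ψ holds at every accessible world, and ◇ψ holds iff ψ holds at some accessible world.
Let φ = ◇(s → ◇□q). Evaluate φ at each world:
  w0 (successors ∅): φ is false.
  w1 (successors {w0, w4}): φ is true.
  w2 (successors {w1, w3}): φ is true.
  w3 (successors {w0, w2, w4}): φ is true.
  w4 (successors {w0}): φ is false.
For instance, at w3:
  At w3: ◇(s → ◇□q) requires s → ◇□q at some successor in {w0, w2, w4}.
    s → ◇□q holds at w4, so ◇(s → ◇□q) is true at w3.
      At w4: s is true, ◇□q is true, so s → ◇□q is true.
Satisfying worlds: {w1, w2, w3}

w1, w2, w3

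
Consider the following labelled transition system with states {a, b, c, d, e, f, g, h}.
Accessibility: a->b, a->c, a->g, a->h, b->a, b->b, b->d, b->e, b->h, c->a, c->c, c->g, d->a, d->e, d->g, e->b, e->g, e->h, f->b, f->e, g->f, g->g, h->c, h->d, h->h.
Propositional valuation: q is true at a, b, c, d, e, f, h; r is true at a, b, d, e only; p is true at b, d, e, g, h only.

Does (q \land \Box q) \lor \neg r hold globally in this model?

Recall that \Box ψ holds at a world iff ψ holds at every accessible world, and \Diamond ψ holds iff ψ holds at some accessible world.
Let φ = (q \land \Box q) \lor \neg r. Evaluate φ at each world:
  a (successors {b, c, g, h}): φ is false.
  b (successors {a, b, d, e, h}): φ is true.
  c (successors {a, c, g}): φ is true.
  d (successors {a, e, g}): φ is false.
  e (successors {b, g, h}): φ is false.
  f (successors {b, e}): φ is true.
  g (successors {f, g}): φ is true.
  h (successors {c, d, h}): φ is true.
Detail at a (counterexample):
  At a: q \land \Box q is false, \neg r is false, so (q \land \Box q) \lor \neg r is false.
    At a: q is true, \Box q is false, so q \land \Box q is false.
      At a: \Box q requires q at every successor {b, c, g, h}.
        q fails at g, so \Box q is false at a.

No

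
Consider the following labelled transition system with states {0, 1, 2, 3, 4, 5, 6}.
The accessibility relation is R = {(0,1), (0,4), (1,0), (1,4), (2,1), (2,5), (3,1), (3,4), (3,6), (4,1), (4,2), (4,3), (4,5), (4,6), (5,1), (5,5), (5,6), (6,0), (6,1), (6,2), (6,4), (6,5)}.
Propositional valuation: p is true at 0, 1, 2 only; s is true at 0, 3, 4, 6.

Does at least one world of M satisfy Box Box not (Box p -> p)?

No

Let φ = Box Box not (Box p -> p). Evaluate φ at each world:
  0 (successors {1, 4}): φ is false.
  1 (successors {0, 4}): φ is false.
  2 (successors {1, 5}): φ is false.
  3 (successors {1, 4, 6}): φ is false.
  4 (successors {1, 2, 3, 5, 6}): φ is false.
  5 (successors {1, 5, 6}): φ is false.
  6 (successors {0, 1, 2, 4, 5}): φ is false.
For instance, at 4:
  At 4: Box Box not (Box p -> p) requires Box not (Box p -> p) at every successor {1, 2, 3, 5, 6}.
    Box not (Box p -> p) fails at 1, so Box Box not (Box p -> p) is false at 4.
      At 1: Box not (Box p -> p) requires not (Box p -> p) at every successor {0, 4}.
        not (Box p -> p) fails at 0, so Box not (Box p -> p) is false at 1.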